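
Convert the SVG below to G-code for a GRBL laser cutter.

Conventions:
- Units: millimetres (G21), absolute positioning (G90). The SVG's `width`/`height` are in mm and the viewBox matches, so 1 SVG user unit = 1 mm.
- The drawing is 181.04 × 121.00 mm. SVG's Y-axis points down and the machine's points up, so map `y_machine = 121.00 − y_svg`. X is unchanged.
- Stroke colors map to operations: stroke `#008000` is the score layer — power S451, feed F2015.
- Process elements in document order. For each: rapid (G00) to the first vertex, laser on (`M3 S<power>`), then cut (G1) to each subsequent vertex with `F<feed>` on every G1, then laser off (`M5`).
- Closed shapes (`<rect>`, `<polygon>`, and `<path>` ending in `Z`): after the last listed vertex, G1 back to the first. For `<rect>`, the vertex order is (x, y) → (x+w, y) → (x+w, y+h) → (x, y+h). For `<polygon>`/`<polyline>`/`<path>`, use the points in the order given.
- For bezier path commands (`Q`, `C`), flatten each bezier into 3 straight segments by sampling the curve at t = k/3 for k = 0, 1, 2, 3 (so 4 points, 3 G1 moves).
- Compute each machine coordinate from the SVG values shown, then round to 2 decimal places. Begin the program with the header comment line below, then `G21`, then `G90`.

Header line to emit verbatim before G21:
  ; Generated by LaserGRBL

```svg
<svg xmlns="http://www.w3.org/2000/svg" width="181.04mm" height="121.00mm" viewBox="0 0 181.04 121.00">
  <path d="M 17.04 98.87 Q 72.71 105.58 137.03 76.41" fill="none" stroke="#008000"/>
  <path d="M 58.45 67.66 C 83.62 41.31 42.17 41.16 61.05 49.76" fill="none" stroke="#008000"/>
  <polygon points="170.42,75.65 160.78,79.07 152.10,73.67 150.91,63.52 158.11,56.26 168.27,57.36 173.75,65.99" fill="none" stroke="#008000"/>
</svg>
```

1 u = 1 mm; y_m = 121.00 − y.

[1] `<path>` quadratic bezier, #008000→score S451 F2015: (17.04,22.13) → (55.11,21.64) → (95.11,29.13) → (137.03,44.59)

[2] `<path>` cubic bezier, #008000→score S451 F2015: (58.45,53.34) → (66.12,71.60) → (57.58,76.28) → (61.05,71.24)

[3] `<polygon>` regular polygon, #008000→score S451 F2015: (170.42,45.35) → (160.78,41.93) → (152.10,47.33) → (150.91,57.48) → (158.11,64.74) → (168.27,63.64) → (173.75,55.01) → (170.42,45.35) (closed)

; Generated by LaserGRBL
G21
G90
G00 X17.04 Y22.13
M3 S451
G1 X55.11 Y21.64 F2015
G1 X95.11 Y29.13 F2015
G1 X137.03 Y44.59 F2015
M5
G00 X58.45 Y53.34
M3 S451
G1 X66.12 Y71.60 F2015
G1 X57.58 Y76.28 F2015
G1 X61.05 Y71.24 F2015
M5
G00 X170.42 Y45.35
M3 S451
G1 X160.78 Y41.93 F2015
G1 X152.10 Y47.33 F2015
G1 X150.91 Y57.48 F2015
G1 X158.11 Y64.74 F2015
G1 X168.27 Y63.64 F2015
G1 X173.75 Y55.01 F2015
G1 X170.42 Y45.35 F2015
M5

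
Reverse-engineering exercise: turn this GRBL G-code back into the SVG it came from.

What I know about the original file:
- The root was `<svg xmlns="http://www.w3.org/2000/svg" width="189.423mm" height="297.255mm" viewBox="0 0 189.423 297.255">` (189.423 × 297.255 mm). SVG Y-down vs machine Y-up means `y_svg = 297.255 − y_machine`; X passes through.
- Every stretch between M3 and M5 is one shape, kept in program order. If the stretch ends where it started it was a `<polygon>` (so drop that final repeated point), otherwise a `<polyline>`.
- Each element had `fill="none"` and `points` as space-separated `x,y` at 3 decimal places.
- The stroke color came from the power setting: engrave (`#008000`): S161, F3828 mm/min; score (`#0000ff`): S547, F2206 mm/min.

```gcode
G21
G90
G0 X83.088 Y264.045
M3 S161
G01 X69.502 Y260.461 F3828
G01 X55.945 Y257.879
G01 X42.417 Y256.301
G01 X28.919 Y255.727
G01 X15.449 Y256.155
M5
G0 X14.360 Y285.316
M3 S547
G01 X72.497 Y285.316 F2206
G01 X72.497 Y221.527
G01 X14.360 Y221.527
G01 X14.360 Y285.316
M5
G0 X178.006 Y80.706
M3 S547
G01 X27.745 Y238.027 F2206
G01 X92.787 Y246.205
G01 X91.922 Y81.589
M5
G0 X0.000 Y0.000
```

Each laser-on run becomes one SVG element. Flip Y back into SVG space with y_svg = 297.255 − y_machine.

Run 1: S161 ⇒ engrave layer `#008000`. The run is open, so emit a `<polyline>` with points (Y-flipped): 83.088,33.210 69.502,36.794 55.945,39.376 42.417,40.954 28.919,41.528 15.449,41.100.

Run 2: S547 ⇒ score layer `#0000ff`. The run returns to its start, so emit a `<polygon>` with points (Y-flipped): 14.360,11.939 72.497,11.939 72.497,75.728 14.360,75.728.

Run 3: S547 ⇒ score layer `#0000ff`. The run is open, so emit a `<polyline>` with points (Y-flipped): 178.006,216.549 27.745,59.228 92.787,51.050 91.922,215.666.

<svg xmlns="http://www.w3.org/2000/svg" width="189.423mm" height="297.255mm" viewBox="0 0 189.423 297.255">
  <polyline points="83.088,33.210 69.502,36.794 55.945,39.376 42.417,40.954 28.919,41.528 15.449,41.100" fill="none" stroke="#008000"/>
  <polygon points="14.360,11.939 72.497,11.939 72.497,75.728 14.360,75.728" fill="none" stroke="#0000ff"/>
  <polyline points="178.006,216.549 27.745,59.228 92.787,51.050 91.922,215.666" fill="none" stroke="#0000ff"/>
</svg>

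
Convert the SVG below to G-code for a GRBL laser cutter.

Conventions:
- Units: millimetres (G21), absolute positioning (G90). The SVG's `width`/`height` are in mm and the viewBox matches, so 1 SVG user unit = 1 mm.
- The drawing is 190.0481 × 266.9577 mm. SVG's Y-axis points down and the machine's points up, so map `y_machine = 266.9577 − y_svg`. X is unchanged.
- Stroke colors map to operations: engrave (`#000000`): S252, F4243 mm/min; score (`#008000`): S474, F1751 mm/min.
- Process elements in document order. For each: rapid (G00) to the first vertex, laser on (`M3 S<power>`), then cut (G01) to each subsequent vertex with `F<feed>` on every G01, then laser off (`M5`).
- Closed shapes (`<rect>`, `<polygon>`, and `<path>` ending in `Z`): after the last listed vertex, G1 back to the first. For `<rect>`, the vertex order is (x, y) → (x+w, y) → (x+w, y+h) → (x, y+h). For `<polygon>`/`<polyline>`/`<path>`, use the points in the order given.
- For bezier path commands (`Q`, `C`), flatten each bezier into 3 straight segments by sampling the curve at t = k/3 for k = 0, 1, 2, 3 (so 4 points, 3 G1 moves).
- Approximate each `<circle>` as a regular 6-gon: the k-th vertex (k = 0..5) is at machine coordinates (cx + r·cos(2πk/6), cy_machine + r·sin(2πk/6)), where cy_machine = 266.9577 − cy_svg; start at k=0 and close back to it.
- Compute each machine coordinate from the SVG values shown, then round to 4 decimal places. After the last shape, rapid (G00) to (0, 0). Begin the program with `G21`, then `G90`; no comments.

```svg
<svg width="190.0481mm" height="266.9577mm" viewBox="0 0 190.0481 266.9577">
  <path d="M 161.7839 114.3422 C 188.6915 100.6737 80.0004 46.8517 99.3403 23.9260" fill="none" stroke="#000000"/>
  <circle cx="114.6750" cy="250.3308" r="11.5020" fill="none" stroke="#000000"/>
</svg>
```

G21
G90
G00 X161.7839 Y152.6155
M3 S252
G01 X153.2560 Y177.0370 F4243
G01 X112.9133 Y212.4387 F4243
G01 X99.3403 Y243.0317 F4243
M5
G00 X126.1770 Y16.6269
M3 S252
G01 X120.4260 Y26.5879 F4243
G01 X108.9240 Y26.5879 F4243
G01 X103.1730 Y16.6269 F4243
G01 X108.9240 Y6.6659 F4243
G01 X120.4260 Y6.6659 F4243
G01 X126.1770 Y16.6269 F4243
M5
G00 X0.0000 Y0.0000

viewBox `0 0 190.0481 266.9577` with mm width/height → 1 unit = 1 mm. Flip: y_m = 266.9577 − y_svg.

**Shape 1** — `<path>` cubic bezier, stroke `#000000` → engrave (S252, F4243). Control points (SVG): P0=(161.7839,114.3422), P1=(188.6915,100.6737), P2=(80.0004,46.8517), P3=(99.3403,23.9260); sampled at t=k/3. Machine vertices: (161.7839,152.6155) → (153.2560,177.0370) → (112.9133,212.4387) → (99.3403,243.0317). Open path.

**Shape 2** — `<circle>` circle, stroke `#000000` → engrave (S252, F4243). Machine vertices: (126.1770,16.6269) → (120.4260,26.5879) → (108.9240,26.5879) → (103.1730,16.6269) → (108.9240,6.6659) → (120.4260,6.6659) → (126.1770,16.6269). Closed: final G1 returns to the first vertex.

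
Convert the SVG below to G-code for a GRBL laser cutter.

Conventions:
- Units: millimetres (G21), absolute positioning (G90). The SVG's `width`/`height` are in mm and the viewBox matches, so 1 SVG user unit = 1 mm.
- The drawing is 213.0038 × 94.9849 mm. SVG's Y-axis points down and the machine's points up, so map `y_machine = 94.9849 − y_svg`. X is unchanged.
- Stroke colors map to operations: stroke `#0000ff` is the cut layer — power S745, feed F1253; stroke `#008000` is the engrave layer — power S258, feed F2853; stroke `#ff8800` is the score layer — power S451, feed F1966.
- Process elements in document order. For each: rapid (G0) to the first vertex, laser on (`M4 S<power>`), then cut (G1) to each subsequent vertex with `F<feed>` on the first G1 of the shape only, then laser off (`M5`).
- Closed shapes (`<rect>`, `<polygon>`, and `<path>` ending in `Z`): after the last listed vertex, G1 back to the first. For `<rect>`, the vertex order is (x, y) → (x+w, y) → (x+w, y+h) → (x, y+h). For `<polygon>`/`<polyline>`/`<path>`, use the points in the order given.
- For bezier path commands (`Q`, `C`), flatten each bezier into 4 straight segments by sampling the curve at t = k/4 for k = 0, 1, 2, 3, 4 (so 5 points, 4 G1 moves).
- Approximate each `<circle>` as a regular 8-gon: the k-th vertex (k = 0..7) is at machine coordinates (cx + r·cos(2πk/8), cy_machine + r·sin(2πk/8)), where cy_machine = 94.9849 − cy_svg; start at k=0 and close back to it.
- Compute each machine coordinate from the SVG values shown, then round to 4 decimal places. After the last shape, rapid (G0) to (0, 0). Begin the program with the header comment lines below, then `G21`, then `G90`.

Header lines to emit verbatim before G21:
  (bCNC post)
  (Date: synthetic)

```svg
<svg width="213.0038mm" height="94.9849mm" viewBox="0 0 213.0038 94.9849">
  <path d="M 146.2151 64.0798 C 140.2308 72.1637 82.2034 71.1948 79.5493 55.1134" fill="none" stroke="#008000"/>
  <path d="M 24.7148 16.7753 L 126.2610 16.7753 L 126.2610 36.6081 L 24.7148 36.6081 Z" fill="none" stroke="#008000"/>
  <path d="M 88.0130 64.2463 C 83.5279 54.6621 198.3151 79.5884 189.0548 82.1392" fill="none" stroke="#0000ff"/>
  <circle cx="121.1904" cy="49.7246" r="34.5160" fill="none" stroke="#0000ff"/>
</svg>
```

(bCNC post)
(Date: synthetic)
G21
G90
G0 X146.2151 Y30.9051
M4 S258
G1 X133.6472 Y26.6343 F2853
G1 X111.6334 Y26.3263
G1 X90.2440 Y30.5494
G1 X79.5493 Y39.8715
M5
G0 X24.7148 Y78.2096
M4 S258
G1 X126.2610 Y78.2096 F2853
G1 X126.2610 Y58.3768
G1 X24.7148 Y58.3768
G1 X24.7148 Y78.2096
M5
G0 X88.0130 Y30.7386
M4 S745
G1 X103.2109 Y32.3449 F1253
G1 X140.3246 Y26.3428
G1 X176.5430 Y18.0654
G1 X189.0548 Y12.8457
M5
G0 X155.7064 Y45.2603
M4 S745
G1 X145.5969 Y69.6668 F1253
G1 X121.1904 Y79.7763
G1 X96.7839 Y69.6668
G1 X86.6744 Y45.2603
G1 X96.7839 Y20.8538
G1 X121.1904 Y10.7443
G1 X145.5969 Y20.8538
G1 X155.7064 Y45.2603
M5
G0 X0.0000 Y0.0000

1 u = 1 mm; y_m = 94.9849 − y.

[1] `<path>` cubic bezier, #008000→engrave S258 F2853: (146.2151,30.9051) → (133.6472,26.6343) → (111.6334,26.3263) → (90.2440,30.5494) → (79.5493,39.8715)

[2] `<path>` rectangle, #008000→engrave S258 F2853: (24.7148,78.2096) → (126.2610,78.2096) → (126.2610,58.3768) → (24.7148,58.3768) → (24.7148,78.2096) (closed)

[3] `<path>` cubic bezier, #0000ff→cut S745 F1253: (88.0130,30.7386) → (103.2109,32.3449) → (140.3246,26.3428) → (176.5430,18.0654) → (189.0548,12.8457)

[4] `<circle>` circle, #0000ff→cut S745 F1253: (155.7064,45.2603) → (145.5969,69.6668) → (121.1904,79.7763) → (96.7839,69.6668) → (86.6744,45.2603) → (96.7839,20.8538) → (121.1904,10.7443) → (145.5969,20.8538) → (155.7064,45.2603) (closed)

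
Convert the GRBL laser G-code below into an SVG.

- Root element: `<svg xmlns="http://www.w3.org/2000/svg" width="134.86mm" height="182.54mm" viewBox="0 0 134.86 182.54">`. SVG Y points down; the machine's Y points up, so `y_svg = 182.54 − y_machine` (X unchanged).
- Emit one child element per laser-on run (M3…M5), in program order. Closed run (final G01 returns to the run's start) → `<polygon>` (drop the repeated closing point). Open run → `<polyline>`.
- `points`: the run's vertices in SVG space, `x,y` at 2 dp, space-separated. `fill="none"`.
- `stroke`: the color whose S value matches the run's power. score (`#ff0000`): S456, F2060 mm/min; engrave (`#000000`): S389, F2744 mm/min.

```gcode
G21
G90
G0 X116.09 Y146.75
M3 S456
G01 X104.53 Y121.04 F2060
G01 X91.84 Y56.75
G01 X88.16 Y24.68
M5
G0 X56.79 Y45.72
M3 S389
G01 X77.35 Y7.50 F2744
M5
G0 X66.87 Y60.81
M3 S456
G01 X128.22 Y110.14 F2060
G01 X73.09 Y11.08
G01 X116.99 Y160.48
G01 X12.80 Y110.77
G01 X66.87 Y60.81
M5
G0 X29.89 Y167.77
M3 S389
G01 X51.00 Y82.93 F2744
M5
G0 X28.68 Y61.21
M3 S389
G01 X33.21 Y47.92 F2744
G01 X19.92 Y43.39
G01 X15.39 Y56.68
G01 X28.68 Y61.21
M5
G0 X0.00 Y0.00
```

<svg xmlns="http://www.w3.org/2000/svg" width="134.86mm" height="182.54mm" viewBox="0 0 134.86 182.54">
  <polyline points="116.09,35.79 104.53,61.50 91.84,125.79 88.16,157.86" fill="none" stroke="#ff0000"/>
  <polyline points="56.79,136.82 77.35,175.04" fill="none" stroke="#000000"/>
  <polygon points="66.87,121.73 128.22,72.40 73.09,171.46 116.99,22.06 12.80,71.77" fill="none" stroke="#ff0000"/>
  <polyline points="29.89,14.77 51.00,99.61" fill="none" stroke="#000000"/>
  <polygon points="28.68,121.33 33.21,134.62 19.92,139.15 15.39,125.86" fill="none" stroke="#000000"/>
</svg>

Each laser-on run becomes one SVG element. Flip Y back into SVG space with y_svg = 182.54 − y_machine.

Run 1: power S456 maps to stroke `#ff0000` (score). The run is open, so emit a `<polyline>` with points (Y-flipped): 116.09,35.79 104.53,61.50 91.84,125.79 88.16,157.86.

Run 2: S389 ⇒ engrave layer `#000000`. The run is open, so emit a `<polyline>` with points (Y-flipped): 56.79,136.82 77.35,175.04.

Run 3: S456 ⇒ score layer `#ff0000`. The run returns to its start, so emit a `<polygon>` with points (Y-flipped): 66.87,121.73 128.22,72.40 73.09,171.46 116.99,22.06 12.80,71.77.

Run 4: S389 ⇒ engrave layer `#000000`. The run is open, so emit a `<polyline>` with points (Y-flipped): 29.89,14.77 51.00,99.61.

Run 5: S389 ⇒ engrave layer `#000000`. The run returns to its start, so emit a `<polygon>` with points (Y-flipped): 28.68,121.33 33.21,134.62 19.92,139.15 15.39,125.86.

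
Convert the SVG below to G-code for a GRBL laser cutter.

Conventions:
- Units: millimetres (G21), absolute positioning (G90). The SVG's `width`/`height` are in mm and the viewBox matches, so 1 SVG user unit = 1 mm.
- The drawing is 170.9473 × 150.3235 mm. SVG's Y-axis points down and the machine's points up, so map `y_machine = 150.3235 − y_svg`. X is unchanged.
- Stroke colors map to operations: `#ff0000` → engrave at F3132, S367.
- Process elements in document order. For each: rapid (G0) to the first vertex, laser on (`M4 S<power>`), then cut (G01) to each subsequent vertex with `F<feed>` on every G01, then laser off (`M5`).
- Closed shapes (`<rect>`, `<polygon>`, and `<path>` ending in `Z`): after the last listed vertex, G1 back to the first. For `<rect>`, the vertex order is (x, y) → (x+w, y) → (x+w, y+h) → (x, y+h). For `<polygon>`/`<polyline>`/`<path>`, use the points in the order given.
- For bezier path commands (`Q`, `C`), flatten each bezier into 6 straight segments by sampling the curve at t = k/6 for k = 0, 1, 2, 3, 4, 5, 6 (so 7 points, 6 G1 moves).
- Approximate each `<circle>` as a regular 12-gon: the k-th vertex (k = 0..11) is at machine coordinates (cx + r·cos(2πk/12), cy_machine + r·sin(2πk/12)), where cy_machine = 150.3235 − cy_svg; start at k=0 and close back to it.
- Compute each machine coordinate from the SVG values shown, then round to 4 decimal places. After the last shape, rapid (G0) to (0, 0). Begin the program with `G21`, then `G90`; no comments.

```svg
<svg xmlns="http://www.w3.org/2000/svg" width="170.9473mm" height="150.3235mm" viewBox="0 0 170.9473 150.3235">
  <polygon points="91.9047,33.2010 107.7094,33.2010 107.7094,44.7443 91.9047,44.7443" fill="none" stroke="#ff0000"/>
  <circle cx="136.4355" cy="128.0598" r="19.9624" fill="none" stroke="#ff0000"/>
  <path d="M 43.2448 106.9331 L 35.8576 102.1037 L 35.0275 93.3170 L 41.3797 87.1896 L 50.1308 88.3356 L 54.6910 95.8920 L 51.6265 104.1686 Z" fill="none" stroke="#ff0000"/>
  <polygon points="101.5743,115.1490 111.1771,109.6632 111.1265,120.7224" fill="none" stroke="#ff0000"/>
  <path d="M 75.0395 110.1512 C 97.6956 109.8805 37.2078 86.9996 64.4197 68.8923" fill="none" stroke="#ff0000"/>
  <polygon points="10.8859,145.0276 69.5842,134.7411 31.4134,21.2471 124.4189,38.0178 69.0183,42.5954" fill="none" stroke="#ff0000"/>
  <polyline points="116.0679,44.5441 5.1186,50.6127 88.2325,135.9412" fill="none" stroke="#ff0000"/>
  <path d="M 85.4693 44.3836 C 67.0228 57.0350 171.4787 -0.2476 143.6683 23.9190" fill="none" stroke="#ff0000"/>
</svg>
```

G21
G90
G0 X91.9047 Y117.1225
M4 S367
G01 X107.7094 Y117.1225 F3132
G01 X107.7094 Y105.5792 F3132
G01 X91.9047 Y105.5792 F3132
G01 X91.9047 Y117.1225 F3132
M5
G0 X156.3979 Y22.2637
M4 S367
G01 X153.7234 Y32.2449 F3132
G01 X146.4167 Y39.5516 F3132
G01 X136.4355 Y42.2261 F3132
G01 X126.4543 Y39.5516 F3132
G01 X119.1476 Y32.2449 F3132
G01 X116.4731 Y22.2637 F3132
G01 X119.1476 Y12.2825 F3132
G01 X126.4543 Y4.9758 F3132
G01 X136.4355 Y2.3013 F3132
G01 X146.4167 Y4.9758 F3132
G01 X153.7234 Y12.2825 F3132
G01 X156.3979 Y22.2637 F3132
M5
G0 X43.2448 Y43.3904
M4 S367
G01 X35.8576 Y48.2198 F3132
G01 X35.0275 Y57.0065 F3132
G01 X41.3797 Y63.1339 F3132
G01 X50.1308 Y61.9879 F3132
G01 X54.6910 Y54.4315 F3132
G01 X51.6265 Y46.1549 F3132
G01 X43.2448 Y43.3904 F3132
M5
G0 X101.5743 Y35.1745
M4 S367
G01 X111.1771 Y40.6603 F3132
G01 X111.1265 Y29.6011 F3132
G01 X101.5743 Y35.1745 F3132
M5
G0 X75.0395 Y40.1723
M4 S367
G01 X80.2298 Y42.0651 F3132
G01 X76.3085 Y46.9655 F3132
G01 X68.0212 Y54.1130 F3132
G01 X60.1135 Y62.7469 F3132
G01 X57.3311 Y72.1065 F3132
G01 X64.4197 Y81.4312 F3132
M5
G0 X10.8859 Y5.2959
M4 S367
G01 X69.5842 Y15.5824 F3132
G01 X31.4134 Y129.0764 F3132
G01 X124.4189 Y112.3057 F3132
G01 X69.0183 Y107.7281 F3132
G01 X10.8859 Y5.2959 F3132
M5
G0 X116.0679 Y105.7794
M4 S367
G01 X5.1186 Y99.7108 F3132
G01 X88.2325 Y14.3823 F3132
M5
G0 X85.4693 Y105.9399
M4 S367
G01 X85.3066 Y104.7412 F3132
G01 X98.5396 Y110.9930 F3132
G01 X118.0803 Y120.4904 F3132
G01 X136.8406 Y129.0282 F3132
G01 X147.7326 Y132.4012 F3132
G01 X143.6683 Y126.4045 F3132
M5
G0 X0.0000 Y0.0000

1 u = 1 mm; y_m = 150.3235 − y.

[1] `<polygon>` rectangle, #ff0000→engrave S367 F3132: (91.9047,117.1225) → (107.7094,117.1225) → (107.7094,105.5792) → (91.9047,105.5792) → (91.9047,117.1225) (closed)

[2] `<circle>` circle, #ff0000→engrave S367 F3132: (156.3979,22.2637) → (153.7234,32.2449) → (146.4167,39.5516) → (136.4355,42.2261) → (126.4543,39.5516) → (119.1476,32.2449) → (116.4731,22.2637) → (119.1476,12.2825) → (126.4543,4.9758) → (136.4355,2.3013) → (146.4167,4.9758) → (153.7234,12.2825) → (156.3979,22.2637) (closed)

[3] `<path>` regular polygon, #ff0000→engrave S367 F3132: (43.2448,43.3904) → (35.8576,48.2198) → (35.0275,57.0065) → (41.3797,63.1339) → (50.1308,61.9879) → (54.6910,54.4315) → (51.6265,46.1549) → (43.2448,43.3904) (closed)

[4] `<polygon>` regular polygon, #ff0000→engrave S367 F3132: (101.5743,35.1745) → (111.1771,40.6603) → (111.1265,29.6011) → (101.5743,35.1745) (closed)

[5] `<path>` cubic bezier, #ff0000→engrave S367 F3132: (75.0395,40.1723) → (80.2298,42.0651) → (76.3085,46.9655) → (68.0212,54.1130) → (60.1135,62.7469) → (57.3311,72.1065) → (64.4197,81.4312)

[6] `<polygon>` closed polygon, #ff0000→engrave S367 F3132: (10.8859,5.2959) → (69.5842,15.5824) → (31.4134,129.0764) → (124.4189,112.3057) → (69.0183,107.7281) → (10.8859,5.2959) (closed)

[7] `<polyline>` open polyline, #ff0000→engrave S367 F3132: (116.0679,105.7794) → (5.1186,99.7108) → (88.2325,14.3823)

[8] `<path>` cubic bezier, #ff0000→engrave S367 F3132: (85.4693,105.9399) → (85.3066,104.7412) → (98.5396,110.9930) → (118.0803,120.4904) → (136.8406,129.0282) → (147.7326,132.4012) → (143.6683,126.4045)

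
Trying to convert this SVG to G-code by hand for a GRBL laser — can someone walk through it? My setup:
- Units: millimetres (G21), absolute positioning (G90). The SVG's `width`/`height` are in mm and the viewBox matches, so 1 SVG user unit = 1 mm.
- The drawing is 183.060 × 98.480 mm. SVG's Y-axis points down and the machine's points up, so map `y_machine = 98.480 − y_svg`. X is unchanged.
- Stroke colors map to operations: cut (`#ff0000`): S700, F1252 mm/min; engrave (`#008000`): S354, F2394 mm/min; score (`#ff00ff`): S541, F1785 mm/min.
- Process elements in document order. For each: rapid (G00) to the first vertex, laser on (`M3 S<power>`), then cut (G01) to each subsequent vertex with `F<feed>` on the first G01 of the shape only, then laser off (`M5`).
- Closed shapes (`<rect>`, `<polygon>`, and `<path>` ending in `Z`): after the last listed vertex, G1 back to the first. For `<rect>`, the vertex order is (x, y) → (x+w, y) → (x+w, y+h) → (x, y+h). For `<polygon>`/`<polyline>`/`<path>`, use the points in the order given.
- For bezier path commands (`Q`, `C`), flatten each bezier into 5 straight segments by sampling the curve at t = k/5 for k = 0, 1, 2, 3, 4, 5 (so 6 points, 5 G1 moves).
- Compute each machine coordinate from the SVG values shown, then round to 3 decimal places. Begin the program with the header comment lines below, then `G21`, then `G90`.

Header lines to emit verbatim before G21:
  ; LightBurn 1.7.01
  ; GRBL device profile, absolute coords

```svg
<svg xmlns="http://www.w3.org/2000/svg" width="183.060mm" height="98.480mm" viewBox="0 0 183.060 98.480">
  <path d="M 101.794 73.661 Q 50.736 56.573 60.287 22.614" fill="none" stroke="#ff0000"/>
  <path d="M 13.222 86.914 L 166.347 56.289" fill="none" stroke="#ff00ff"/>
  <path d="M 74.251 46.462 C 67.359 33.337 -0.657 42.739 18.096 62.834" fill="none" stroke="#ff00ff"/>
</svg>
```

; LightBurn 1.7.01
; GRBL device profile, absolute coords
G21
G90
G00 X101.794 Y24.819
M3 S700
G01 X83.795 Y32.329 F1252
G01 X70.645 Y41.189
G01 X62.344 Y51.398
G01 X58.891 Y62.957
G01 X60.287 Y75.866
M5
G00 X13.222 Y11.566
M3 S541
G01 X166.347 Y42.191 F1785
M5
G00 X74.251 Y52.018
M3 S541
G01 X63.964 Y57.284 F1785
G01 X46.106 Y57.712
G01 X27.776 Y53.870
G01 X16.073 Y46.325
G01 X18.096 Y35.646
M5

1 u = 1 mm; y_m = 98.480 − y.

[1] `<path>` quadratic bezier, #ff0000→cut S700 F1252: (101.794,24.819) → (83.795,32.329) → (70.645,41.189) → (62.344,51.398) → (58.891,62.957) → (60.287,75.866)

[2] `<path>` line segment, #ff00ff→score S541 F1785: (13.222,11.566) → (166.347,42.191)

[3] `<path>` cubic bezier, #ff00ff→score S541 F1785: (74.251,52.018) → (63.964,57.284) → (46.106,57.712) → (27.776,53.870) → (16.073,46.325) → (18.096,35.646)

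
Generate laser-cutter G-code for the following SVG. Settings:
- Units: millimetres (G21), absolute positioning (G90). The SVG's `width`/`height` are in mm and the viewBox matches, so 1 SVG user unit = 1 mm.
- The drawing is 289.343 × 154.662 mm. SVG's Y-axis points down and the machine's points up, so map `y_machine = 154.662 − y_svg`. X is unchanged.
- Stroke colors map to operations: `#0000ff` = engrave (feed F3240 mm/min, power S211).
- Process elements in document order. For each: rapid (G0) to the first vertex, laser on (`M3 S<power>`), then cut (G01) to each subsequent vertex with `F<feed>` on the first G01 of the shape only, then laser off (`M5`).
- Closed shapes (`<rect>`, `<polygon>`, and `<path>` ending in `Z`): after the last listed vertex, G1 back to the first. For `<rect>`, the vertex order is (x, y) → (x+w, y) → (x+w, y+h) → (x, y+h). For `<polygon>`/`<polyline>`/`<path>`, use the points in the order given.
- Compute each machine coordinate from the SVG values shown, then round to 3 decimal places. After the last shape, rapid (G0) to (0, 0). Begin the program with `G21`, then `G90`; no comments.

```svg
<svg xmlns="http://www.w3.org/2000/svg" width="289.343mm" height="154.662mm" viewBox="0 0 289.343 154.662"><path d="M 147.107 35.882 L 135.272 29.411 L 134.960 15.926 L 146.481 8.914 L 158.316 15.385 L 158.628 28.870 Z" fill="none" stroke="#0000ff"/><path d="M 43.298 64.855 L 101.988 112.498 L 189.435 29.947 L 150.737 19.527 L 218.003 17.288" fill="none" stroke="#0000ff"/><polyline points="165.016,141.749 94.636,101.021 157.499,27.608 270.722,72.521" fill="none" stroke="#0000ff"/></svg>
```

G21
G90
G0 X147.107 Y118.780
M3 S211
G01 X135.272 Y125.251 F3240
G01 X134.960 Y138.736
G01 X146.481 Y145.748
G01 X158.316 Y139.277
G01 X158.628 Y125.792
G01 X147.107 Y118.780
M5
G0 X43.298 Y89.807
M3 S211
G01 X101.988 Y42.164 F3240
G01 X189.435 Y124.715
G01 X150.737 Y135.135
G01 X218.003 Y137.374
M5
G0 X165.016 Y12.913
M3 S211
G01 X94.636 Y53.641 F3240
G01 X157.499 Y127.054
G01 X270.722 Y82.141
M5
G0 X0.000 Y0.000

1 u = 1 mm; y_m = 154.662 − y.

[1] `<path>` regular polygon, #0000ff→engrave S211 F3240: (147.107,118.780) → (135.272,125.251) → (134.960,138.736) → (146.481,145.748) → (158.316,139.277) → (158.628,125.792) → (147.107,118.780) (closed)

[2] `<path>` open polyline, #0000ff→engrave S211 F3240: (43.298,89.807) → (101.988,42.164) → (189.435,124.715) → (150.737,135.135) → (218.003,137.374)

[3] `<polyline>` open polyline, #0000ff→engrave S211 F3240: (165.016,12.913) → (94.636,53.641) → (157.499,127.054) → (270.722,82.141)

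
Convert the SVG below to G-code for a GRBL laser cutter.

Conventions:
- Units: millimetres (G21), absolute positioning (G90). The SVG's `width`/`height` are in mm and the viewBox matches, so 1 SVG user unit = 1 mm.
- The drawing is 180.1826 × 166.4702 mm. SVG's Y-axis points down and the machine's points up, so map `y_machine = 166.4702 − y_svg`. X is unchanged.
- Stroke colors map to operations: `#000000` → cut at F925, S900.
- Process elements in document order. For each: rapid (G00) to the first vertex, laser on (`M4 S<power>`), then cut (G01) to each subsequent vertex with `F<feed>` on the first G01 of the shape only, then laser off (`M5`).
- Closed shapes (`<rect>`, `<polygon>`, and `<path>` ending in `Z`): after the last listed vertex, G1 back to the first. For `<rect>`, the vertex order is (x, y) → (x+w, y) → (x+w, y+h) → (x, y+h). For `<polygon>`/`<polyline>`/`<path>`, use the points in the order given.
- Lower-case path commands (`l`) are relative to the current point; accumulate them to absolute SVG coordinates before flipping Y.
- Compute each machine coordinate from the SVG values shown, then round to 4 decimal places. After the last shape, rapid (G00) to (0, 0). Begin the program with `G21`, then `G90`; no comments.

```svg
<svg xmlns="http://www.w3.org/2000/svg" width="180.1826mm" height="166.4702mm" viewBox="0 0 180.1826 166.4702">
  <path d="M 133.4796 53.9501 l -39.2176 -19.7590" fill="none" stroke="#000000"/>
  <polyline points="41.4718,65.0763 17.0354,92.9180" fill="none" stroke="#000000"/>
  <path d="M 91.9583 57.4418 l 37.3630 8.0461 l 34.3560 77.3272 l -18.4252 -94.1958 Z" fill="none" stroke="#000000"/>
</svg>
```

Since the viewBox matches the mm dimensions, user units are millimetres directly. The only transform is the Y-flip y_m = 166.4702 − y_svg.

Shape 1 is a line segment drawn with `<path>`. Its stroke #000000 means cut at S900, F925. After flipping Y the toolpath is (133.4796,112.5201) → (94.2620,132.2791).

Shape 2 is a line segment drawn with `<polyline>`. Its stroke #000000 means cut at S900, F925. After flipping Y the toolpath is (41.4718,101.3939) → (17.0354,73.5522).

Shape 3 is a closed polygon drawn with `<path>`. Its stroke #000000 means cut at S900, F925. After flipping Y the toolpath is (91.9583,109.0284) → (129.3213,100.9823) → (163.6773,23.6551) → (145.2521,117.8509) → (91.9583,109.0284), returning to the start.

G21
G90
G00 X133.4796 Y112.5201
M4 S900
G01 X94.2620 Y132.2791 F925
M5
G00 X41.4718 Y101.3939
M4 S900
G01 X17.0354 Y73.5522 F925
M5
G00 X91.9583 Y109.0284
M4 S900
G01 X129.3213 Y100.9823 F925
G01 X163.6773 Y23.6551
G01 X145.2521 Y117.8509
G01 X91.9583 Y109.0284
M5
G00 X0.0000 Y0.0000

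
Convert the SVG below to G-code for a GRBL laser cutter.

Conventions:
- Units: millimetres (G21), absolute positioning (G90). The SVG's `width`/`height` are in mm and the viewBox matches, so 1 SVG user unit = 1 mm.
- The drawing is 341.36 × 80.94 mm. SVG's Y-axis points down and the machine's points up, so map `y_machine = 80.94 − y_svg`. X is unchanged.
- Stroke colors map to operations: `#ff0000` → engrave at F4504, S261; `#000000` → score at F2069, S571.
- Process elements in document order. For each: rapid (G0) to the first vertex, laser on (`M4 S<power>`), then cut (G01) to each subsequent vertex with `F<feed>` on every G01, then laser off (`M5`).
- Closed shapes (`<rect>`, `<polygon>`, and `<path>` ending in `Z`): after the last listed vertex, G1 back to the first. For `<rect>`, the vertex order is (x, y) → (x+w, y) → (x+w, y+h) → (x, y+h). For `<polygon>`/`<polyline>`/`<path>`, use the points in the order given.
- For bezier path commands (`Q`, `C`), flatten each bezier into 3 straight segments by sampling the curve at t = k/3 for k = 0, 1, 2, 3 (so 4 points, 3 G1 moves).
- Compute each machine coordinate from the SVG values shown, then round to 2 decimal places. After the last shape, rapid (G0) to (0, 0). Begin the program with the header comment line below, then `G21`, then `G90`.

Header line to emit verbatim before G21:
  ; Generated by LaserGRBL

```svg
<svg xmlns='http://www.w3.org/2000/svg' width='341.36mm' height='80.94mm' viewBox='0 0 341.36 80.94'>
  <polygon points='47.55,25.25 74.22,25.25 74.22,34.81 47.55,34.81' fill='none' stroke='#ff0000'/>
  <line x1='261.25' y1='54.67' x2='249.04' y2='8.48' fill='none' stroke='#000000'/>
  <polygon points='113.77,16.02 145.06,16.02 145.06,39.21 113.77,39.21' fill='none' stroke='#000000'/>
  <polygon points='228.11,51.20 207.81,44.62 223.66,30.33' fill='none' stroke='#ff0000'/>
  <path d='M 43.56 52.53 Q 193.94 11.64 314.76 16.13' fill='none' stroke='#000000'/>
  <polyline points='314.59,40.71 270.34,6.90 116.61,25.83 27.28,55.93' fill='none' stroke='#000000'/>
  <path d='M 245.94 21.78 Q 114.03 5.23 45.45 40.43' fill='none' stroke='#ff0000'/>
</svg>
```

; Generated by LaserGRBL
G21
G90
G0 X47.55 Y55.69
M4 S261
G01 X74.22 Y55.69 F4504
G01 X74.22 Y46.13 F4504
G01 X47.55 Y46.13 F4504
G01 X47.55 Y55.69 F4504
M5
G0 X261.25 Y26.27
M4 S571
G01 X249.04 Y72.46 F2069
M5
G0 X113.77 Y64.92
M4 S571
G01 X145.06 Y64.92 F2069
G01 X145.06 Y41.73 F2069
G01 X113.77 Y41.73 F2069
G01 X113.77 Y64.92 F2069
M5
G0 X228.11 Y29.74
M4 S261
G01 X207.81 Y36.32 F4504
G01 X223.66 Y50.61 F4504
G01 X228.11 Y29.74 F4504
M5
G0 X43.56 Y28.41
M4 S571
G01 X140.53 Y50.63 F2069
G01 X230.93 Y62.76 F2069
G01 X314.76 Y64.81 F2069
M5
G0 X314.59 Y40.23
M4 S571
G01 X270.34 Y74.04 F2069
G01 X116.61 Y55.11 F2069
G01 X27.28 Y25.01 F2069
M5
G0 X245.94 Y59.16
M4 S261
G01 X165.04 Y64.44 F4504
G01 X98.21 Y58.23 F4504
G01 X45.45 Y40.51 F4504
M5
G0 X0.00 Y0.00

1 u = 1 mm; y_m = 80.94 − y.

[1] `<polygon>` rectangle, #ff0000→engrave S261 F4504: (47.55,55.69) → (74.22,55.69) → (74.22,46.13) → (47.55,46.13) → (47.55,55.69) (closed)

[2] `<line>` line segment, #000000→score S571 F2069: (261.25,26.27) → (249.04,72.46)

[3] `<polygon>` rectangle, #000000→score S571 F2069: (113.77,64.92) → (145.06,64.92) → (145.06,41.73) → (113.77,41.73) → (113.77,64.92) (closed)

[4] `<polygon>` regular polygon, #ff0000→engrave S261 F4504: (228.11,29.74) → (207.81,36.32) → (223.66,50.61) → (228.11,29.74) (closed)

[5] `<path>` quadratic bezier, #000000→score S571 F2069: (43.56,28.41) → (140.53,50.63) → (230.93,62.76) → (314.76,64.81)

[6] `<polyline>` open polyline, #000000→score S571 F2069: (314.59,40.23) → (270.34,74.04) → (116.61,55.11) → (27.28,25.01)

[7] `<path>` quadratic bezier, #ff0000→engrave S261 F4504: (245.94,59.16) → (165.04,64.44) → (98.21,58.23) → (45.45,40.51)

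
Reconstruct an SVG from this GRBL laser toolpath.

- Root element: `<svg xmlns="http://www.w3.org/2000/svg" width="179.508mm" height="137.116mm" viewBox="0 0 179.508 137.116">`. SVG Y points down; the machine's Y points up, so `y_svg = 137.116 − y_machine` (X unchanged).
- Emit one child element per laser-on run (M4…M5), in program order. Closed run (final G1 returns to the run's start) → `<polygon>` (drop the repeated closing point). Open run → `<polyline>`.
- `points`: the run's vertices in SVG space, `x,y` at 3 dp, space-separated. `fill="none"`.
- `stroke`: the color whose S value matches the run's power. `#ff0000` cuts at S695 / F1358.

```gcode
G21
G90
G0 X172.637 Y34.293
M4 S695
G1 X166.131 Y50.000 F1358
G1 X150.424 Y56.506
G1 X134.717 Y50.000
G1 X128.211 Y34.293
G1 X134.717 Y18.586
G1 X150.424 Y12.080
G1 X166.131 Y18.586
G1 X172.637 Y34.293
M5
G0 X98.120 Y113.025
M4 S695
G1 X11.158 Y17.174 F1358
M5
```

Each laser-on run becomes one SVG element. Flip Y back into SVG space with y_svg = 137.116 − y_machine. Every run uses S695, so all elements get stroke `#ff0000` (cut).

Run 1: The run returns to its start, so emit a `<polygon>` with points (Y-flipped): 172.637,102.823 166.131,87.116 150.424,80.610 134.717,87.116 128.211,102.823 134.717,118.530 150.424,125.036 166.131,118.530.

Run 2: The run is open, so emit a `<polyline>` with points (Y-flipped): 98.120,24.091 11.158,119.942.

<svg xmlns="http://www.w3.org/2000/svg" width="179.508mm" height="137.116mm" viewBox="0 0 179.508 137.116">
  <polygon points="172.637,102.823 166.131,87.116 150.424,80.610 134.717,87.116 128.211,102.823 134.717,118.530 150.424,125.036 166.131,118.530" fill="none" stroke="#ff0000"/>
  <polyline points="98.120,24.091 11.158,119.942" fill="none" stroke="#ff0000"/>
</svg>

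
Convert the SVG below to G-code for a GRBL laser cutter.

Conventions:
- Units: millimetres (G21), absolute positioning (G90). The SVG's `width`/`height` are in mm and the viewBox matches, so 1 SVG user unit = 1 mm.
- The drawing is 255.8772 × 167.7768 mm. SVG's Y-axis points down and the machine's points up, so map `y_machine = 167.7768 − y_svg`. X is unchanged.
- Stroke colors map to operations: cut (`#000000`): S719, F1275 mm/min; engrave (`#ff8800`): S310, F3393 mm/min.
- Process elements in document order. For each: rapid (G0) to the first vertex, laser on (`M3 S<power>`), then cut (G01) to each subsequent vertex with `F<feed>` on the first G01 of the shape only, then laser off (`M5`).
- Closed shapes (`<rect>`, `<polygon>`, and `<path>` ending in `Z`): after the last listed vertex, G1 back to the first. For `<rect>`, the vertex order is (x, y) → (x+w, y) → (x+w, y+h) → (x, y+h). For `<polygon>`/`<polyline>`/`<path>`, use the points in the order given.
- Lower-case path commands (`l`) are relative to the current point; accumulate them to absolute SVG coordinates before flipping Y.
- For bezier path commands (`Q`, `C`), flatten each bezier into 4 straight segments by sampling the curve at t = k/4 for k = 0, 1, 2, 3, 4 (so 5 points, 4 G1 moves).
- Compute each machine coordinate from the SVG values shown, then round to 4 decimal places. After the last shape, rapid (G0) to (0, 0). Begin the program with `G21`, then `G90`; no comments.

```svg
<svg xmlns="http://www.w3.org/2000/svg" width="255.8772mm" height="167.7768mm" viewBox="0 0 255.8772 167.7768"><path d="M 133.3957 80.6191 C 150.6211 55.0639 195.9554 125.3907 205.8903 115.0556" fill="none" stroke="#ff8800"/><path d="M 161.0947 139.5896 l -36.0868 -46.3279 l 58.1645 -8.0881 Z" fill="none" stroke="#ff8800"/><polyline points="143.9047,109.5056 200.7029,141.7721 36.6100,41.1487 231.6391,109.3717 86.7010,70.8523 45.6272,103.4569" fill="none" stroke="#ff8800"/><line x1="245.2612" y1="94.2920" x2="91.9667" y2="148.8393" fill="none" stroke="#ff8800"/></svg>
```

G21
G90
G0 X133.3957 Y87.1577
M3 S310
G01 X150.5929 Y91.1047 F3393
G01 X172.3769 Y75.6470
G01 X192.7941 Y57.3355
G01 X205.8903 Y52.7212
M5
G0 X161.0947 Y28.1872
M3 S310
G01 X125.0079 Y74.5151 F3393
G01 X183.1724 Y82.6032
G01 X161.0947 Y28.1872
M5
G0 X143.9047 Y58.2712
M3 S310
G01 X200.7029 Y26.0047 F3393
G01 X36.6100 Y126.6281
G01 X231.6391 Y58.4051
G01 X86.7010 Y96.9245
G01 X45.6272 Y64.3199
M5
G0 X245.2612 Y73.4848
M3 S310
G01 X91.9667 Y18.9375 F3393
M5
G0 X0.0000 Y0.0000

1 u = 1 mm; y_m = 167.7768 − y.

[1] `<path>` cubic bezier, #ff8800→engrave S310 F3393: (133.3957,87.1577) → (150.5929,91.1047) → (172.3769,75.6470) → (192.7941,57.3355) → (205.8903,52.7212)

[2] `<path>` regular polygon, #ff8800→engrave S310 F3393: (161.0947,28.1872) → (125.0079,74.5151) → (183.1724,82.6032) → (161.0947,28.1872) (closed)

[3] `<polyline>` open polyline, #ff8800→engrave S310 F3393: (143.9047,58.2712) → (200.7029,26.0047) → (36.6100,126.6281) → (231.6391,58.4051) → (86.7010,96.9245) → (45.6272,64.3199)

[4] `<line>` line segment, #ff8800→engrave S310 F3393: (245.2612,73.4848) → (91.9667,18.9375)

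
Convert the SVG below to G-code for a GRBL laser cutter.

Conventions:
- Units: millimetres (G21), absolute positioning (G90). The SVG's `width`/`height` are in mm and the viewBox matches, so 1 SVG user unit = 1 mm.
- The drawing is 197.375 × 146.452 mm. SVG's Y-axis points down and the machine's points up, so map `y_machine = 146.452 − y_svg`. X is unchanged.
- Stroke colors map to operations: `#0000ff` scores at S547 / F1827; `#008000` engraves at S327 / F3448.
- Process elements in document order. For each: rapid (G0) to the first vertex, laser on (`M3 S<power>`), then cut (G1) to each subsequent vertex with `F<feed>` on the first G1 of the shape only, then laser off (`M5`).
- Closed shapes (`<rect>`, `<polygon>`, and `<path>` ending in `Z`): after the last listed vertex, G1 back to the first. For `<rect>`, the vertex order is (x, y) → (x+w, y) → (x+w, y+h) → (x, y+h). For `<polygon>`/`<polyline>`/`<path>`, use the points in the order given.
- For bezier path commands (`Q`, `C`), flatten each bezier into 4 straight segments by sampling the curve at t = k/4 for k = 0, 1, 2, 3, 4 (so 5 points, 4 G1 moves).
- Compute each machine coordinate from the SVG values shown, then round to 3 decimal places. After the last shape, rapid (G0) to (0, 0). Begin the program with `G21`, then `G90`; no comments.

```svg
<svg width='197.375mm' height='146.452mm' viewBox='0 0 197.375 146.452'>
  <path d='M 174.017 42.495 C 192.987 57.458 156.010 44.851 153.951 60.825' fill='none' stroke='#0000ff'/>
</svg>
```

G21
G90
G0 X174.017 Y103.957
M3 S547
G1 X179.174 Y97.027 F1827
G1 X171.870 Y95.171
G1 X160.623 Y93.126
G1 X153.951 Y85.627
M5
G0 X0.000 Y0.000

viewBox `0 0 197.375 146.452` with mm width/height → 1 unit = 1 mm. Flip: y_m = 146.452 − y_svg.

**Shape 1** — `<path>` cubic bezier, stroke `#0000ff` → score (S547, F1827). Control points (SVG): P0=(174.017,42.495), P1=(192.987,57.458), P2=(156.010,44.851), P3=(153.951,60.825); sampled at t=k/4. Machine vertices: (174.017,103.957) → (179.174,97.027) → (171.870,95.171) → (160.623,93.126) → (153.951,85.627). Open path.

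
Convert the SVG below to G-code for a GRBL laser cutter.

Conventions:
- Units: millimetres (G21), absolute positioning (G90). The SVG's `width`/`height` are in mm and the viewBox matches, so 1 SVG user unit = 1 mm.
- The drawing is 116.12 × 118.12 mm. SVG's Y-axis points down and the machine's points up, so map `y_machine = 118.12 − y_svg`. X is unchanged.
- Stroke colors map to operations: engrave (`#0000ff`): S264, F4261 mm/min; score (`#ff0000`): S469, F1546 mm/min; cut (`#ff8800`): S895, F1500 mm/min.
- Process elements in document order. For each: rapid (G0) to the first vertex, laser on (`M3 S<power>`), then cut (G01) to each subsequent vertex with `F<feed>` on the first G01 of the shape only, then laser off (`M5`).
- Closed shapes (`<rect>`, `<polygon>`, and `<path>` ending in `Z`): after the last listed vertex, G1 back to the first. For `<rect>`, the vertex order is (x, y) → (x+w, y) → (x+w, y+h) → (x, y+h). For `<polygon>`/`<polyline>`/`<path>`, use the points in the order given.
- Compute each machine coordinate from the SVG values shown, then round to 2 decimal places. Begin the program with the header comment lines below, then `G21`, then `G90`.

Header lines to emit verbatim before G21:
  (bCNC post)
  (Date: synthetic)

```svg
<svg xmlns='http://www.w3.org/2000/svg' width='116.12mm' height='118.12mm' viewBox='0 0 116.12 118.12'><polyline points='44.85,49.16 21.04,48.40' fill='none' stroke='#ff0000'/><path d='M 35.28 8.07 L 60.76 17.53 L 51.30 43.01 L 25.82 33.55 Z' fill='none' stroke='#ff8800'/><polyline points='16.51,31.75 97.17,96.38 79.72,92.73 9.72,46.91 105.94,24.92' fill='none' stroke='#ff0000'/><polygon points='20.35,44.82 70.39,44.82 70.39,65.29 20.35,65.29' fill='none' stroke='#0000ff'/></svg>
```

(bCNC post)
(Date: synthetic)
G21
G90
G0 X44.85 Y68.96
M3 S469
G01 X21.04 Y69.72 F1546
M5
G0 X35.28 Y110.05
M3 S895
G01 X60.76 Y100.59 F1500
G01 X51.30 Y75.11
G01 X25.82 Y84.57
G01 X35.28 Y110.05
M5
G0 X16.51 Y86.37
M3 S469
G01 X97.17 Y21.74 F1546
G01 X79.72 Y25.39
G01 X9.72 Y71.21
G01 X105.94 Y93.20
M5
G0 X20.35 Y73.30
M3 S264
G01 X70.39 Y73.30 F4261
G01 X70.39 Y52.83
G01 X20.35 Y52.83
G01 X20.35 Y73.30
M5

1 u = 1 mm; y_m = 118.12 − y.

[1] `<polyline>` line segment, #ff0000→score S469 F1546: (44.85,68.96) → (21.04,69.72)

[2] `<path>` regular polygon, #ff8800→cut S895 F1500: (35.28,110.05) → (60.76,100.59) → (51.30,75.11) → (25.82,84.57) → (35.28,110.05) (closed)

[3] `<polyline>` open polyline, #ff0000→score S469 F1546: (16.51,86.37) → (97.17,21.74) → (79.72,25.39) → (9.72,71.21) → (105.94,93.20)

[4] `<polygon>` rectangle, #0000ff→engrave S264 F4261: (20.35,73.30) → (70.39,73.30) → (70.39,52.83) → (20.35,52.83) → (20.35,73.30) (closed)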